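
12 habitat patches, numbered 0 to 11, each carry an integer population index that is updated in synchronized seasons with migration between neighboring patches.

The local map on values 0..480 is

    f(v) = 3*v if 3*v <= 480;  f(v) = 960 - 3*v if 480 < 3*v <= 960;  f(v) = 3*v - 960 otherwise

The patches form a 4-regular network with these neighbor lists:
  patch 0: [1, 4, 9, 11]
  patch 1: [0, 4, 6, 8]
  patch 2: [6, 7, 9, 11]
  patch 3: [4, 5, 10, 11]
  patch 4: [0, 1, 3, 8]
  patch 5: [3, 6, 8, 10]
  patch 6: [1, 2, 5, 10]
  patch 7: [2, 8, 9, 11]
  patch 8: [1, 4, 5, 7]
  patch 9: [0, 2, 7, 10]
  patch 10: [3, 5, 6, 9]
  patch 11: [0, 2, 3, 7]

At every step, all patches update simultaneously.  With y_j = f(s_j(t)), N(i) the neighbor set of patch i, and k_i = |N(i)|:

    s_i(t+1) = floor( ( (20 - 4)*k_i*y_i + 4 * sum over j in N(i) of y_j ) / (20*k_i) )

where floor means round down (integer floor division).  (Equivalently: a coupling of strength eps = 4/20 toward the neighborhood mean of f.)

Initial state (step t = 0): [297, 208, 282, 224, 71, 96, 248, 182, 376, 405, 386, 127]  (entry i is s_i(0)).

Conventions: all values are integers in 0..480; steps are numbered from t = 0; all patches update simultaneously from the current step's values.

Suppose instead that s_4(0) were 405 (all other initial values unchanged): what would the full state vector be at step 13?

Answer: [256, 309, 280, 189, 45, 134, 78, 47, 96, 263, 247, 252]
Key observation: This trace re-runs the system from the modified initial state.

Derivation:
t=0: [297, 208, 282, 224, 405, 96, 248, 182, 376, 405, 386, 127]
t=1: [116, 304, 154, 286, 247, 273, 219, 377, 199, 243, 210, 349]
t=2: [307, 100, 409, 120, 218, 167, 291, 193, 319, 250, 302, 123]
t=3: [90, 261, 265, 347, 279, 392, 123, 347, 74, 205, 99, 347]
t=4: [252, 190, 175, 100, 135, 221, 337, 105, 207, 316, 288, 94]
t=5: [217, 361, 381, 294, 385, 276, 101, 305, 341, 62, 109, 288]
t=6: [277, 141, 177, 99, 184, 144, 280, 62, 75, 192, 296, 107]
t=7: [180, 382, 393, 299, 380, 381, 163, 216, 252, 348, 119, 308]
t=8: [360, 212, 220, 88, 187, 201, 424, 276, 206, 132, 325, 79]
t=9: [163, 317, 293, 261, 371, 332, 299, 169, 334, 345, 78, 230]
t=10: [402, 43, 107, 176, 157, 54, 68, 385, 66, 121, 204, 275]
t=11: [251, 159, 301, 401, 427, 188, 211, 206, 206, 345, 336, 167]
t=12: [232, 441, 105, 255, 320, 364, 310, 320, 350, 92, 90, 409]
t=13: [256, 309, 280, 189, 45, 134, 78, 47, 96, 263, 247, 252]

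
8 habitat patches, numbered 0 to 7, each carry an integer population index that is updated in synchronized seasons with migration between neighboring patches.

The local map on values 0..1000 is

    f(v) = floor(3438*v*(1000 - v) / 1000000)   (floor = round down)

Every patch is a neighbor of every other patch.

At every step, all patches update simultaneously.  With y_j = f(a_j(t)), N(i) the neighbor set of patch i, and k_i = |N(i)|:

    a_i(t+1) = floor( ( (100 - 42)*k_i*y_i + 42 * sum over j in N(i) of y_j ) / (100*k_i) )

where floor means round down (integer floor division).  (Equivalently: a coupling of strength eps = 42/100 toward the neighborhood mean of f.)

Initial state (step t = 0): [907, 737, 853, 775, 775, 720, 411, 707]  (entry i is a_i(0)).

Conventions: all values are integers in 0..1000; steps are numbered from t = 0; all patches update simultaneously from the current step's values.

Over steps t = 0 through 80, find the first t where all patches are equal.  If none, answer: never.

Answer: 10
Key observation: Synchronization is absorbing here: once all patches are equal they stay equal, and step 10 is the first all-equal step.

Derivation:
t=0: [907, 737, 853, 775, 775, 720, 411, 707]  (not all equal)
t=1: [439, 635, 513, 600, 600, 649, 721, 659]  (not all equal)
t=2: [823, 797, 829, 812, 812, 790, 743, 785]  (not all equal)
t=3: [523, 552, 517, 536, 536, 560, 604, 565]  (not all equal)
t=4: [852, 849, 853, 851, 851, 847, 834, 846]  (not all equal)
t=5: [437, 441, 436, 438, 438, 443, 459, 444]  (not all equal)
t=6: [846, 847, 846, 846, 846, 847, 850, 847]  (not all equal)
t=7: [446, 445, 446, 446, 446, 445, 441, 445]  (not all equal)
t=8: [848, 848, 848, 848, 848, 848, 847, 848]  (not all equal)
t=9: [443, 443, 443, 443, 443, 443, 444, 443]  (not all equal)
t=10: [848, 848, 848, 848, 848, 848, 848, 848]  (all equal)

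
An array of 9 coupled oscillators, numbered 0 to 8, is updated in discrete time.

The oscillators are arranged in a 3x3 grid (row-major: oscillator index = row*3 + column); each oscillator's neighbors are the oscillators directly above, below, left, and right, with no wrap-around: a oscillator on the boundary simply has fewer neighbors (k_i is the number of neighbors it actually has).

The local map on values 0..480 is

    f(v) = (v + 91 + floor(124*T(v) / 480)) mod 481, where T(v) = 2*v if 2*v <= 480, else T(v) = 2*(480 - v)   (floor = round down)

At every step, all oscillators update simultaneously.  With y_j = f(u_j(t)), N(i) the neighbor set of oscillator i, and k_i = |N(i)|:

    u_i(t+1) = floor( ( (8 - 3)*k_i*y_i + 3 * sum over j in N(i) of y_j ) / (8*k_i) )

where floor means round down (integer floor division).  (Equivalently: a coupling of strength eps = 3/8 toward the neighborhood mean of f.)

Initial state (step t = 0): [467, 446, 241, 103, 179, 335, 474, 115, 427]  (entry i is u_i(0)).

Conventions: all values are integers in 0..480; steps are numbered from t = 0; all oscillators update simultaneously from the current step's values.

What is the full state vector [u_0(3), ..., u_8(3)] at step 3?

Simulating step by step:
t=0: [467, 446, 241, 103, 179, 335, 474, 115, 427]
t=1: [111, 158, 301, 220, 282, 122, 150, 229, 93]
t=2: [303, 298, 115, 396, 434, 261, 360, 401, 278]
t=3: [12, 43, 253, 43, 95, 391, 38, 103, 392]

Answer: [12, 43, 253, 43, 95, 391, 38, 103, 392]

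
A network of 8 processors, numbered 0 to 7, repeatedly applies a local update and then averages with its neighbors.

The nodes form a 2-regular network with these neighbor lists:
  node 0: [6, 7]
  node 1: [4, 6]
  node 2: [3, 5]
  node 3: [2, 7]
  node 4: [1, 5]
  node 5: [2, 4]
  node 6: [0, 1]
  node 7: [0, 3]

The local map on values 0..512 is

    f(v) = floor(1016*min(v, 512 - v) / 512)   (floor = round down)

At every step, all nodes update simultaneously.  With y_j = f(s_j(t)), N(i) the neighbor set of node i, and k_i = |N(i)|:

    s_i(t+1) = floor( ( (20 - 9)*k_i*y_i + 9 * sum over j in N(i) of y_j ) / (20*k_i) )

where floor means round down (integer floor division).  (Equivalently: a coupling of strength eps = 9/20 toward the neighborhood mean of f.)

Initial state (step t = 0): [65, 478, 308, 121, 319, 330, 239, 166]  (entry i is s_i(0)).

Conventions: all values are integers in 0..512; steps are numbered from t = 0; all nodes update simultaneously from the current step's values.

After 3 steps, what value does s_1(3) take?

Simulating step by step:
t=0: [65, 478, 308, 121, 319, 330, 239, 166]
t=1: [251, 229, 357, 296, 306, 375, 304, 263]
t=2: [477, 434, 326, 415, 387, 309, 440, 480]
t=3: [84, 172, 336, 202, 261, 359, 128, 93]

Answer: s_1(3) = 172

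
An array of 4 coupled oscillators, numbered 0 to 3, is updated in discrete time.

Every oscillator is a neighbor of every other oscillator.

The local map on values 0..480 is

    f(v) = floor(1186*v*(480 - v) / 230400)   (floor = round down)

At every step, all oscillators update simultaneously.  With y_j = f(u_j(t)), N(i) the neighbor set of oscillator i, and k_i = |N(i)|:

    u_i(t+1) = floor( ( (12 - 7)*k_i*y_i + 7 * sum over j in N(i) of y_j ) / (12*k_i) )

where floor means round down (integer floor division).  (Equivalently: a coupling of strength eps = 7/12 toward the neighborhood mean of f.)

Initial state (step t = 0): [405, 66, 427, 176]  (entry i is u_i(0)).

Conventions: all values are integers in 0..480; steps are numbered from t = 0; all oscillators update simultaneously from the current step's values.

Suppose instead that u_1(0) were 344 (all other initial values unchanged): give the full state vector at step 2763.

Answer: [285, 285, 285, 285]
Key observation: The state at step 3, [285, 285, 285, 285], reappears at step 5: the system is in a cycle of period 2 from step 3 on.  Therefore the state at step 2763 equals the state at step 3 + ((2763 - 3) mod 2) = 3, which is [285, 285, 285, 285].

Derivation:
t=0: [405, 344, 427, 176]
t=1: [187, 206, 178, 214]
t=2: [284, 286, 283, 286]
t=3: [285, 285, 285, 285]
t=4: [286, 286, 286, 286]
t=5: [285, 285, 285, 285]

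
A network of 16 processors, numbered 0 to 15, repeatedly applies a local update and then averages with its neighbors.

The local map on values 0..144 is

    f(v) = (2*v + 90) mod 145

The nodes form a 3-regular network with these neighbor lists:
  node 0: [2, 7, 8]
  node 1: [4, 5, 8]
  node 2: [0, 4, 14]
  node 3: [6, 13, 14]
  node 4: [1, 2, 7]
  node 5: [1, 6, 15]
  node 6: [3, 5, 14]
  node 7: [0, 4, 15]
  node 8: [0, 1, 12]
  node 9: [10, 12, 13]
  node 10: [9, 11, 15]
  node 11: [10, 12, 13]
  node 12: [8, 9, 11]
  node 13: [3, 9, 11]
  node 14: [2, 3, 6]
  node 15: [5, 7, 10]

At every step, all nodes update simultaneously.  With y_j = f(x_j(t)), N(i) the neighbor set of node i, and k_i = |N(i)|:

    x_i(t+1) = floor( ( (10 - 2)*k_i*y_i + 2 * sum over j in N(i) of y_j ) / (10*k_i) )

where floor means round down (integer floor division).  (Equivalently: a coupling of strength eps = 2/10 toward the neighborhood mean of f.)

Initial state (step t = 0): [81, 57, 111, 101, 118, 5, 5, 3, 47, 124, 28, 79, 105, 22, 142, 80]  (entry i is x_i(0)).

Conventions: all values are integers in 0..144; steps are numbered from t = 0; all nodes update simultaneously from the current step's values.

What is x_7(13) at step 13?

Answer: x_7(13) = 113

Derivation:
t=0: [81, 57, 111, 101, 118, 5, 5, 3, 47, 124, 28, 79, 105, 22, 142, 80]
t=1: [96, 58, 32, 22, 40, 97, 92, 93, 42, 48, 17, 92, 20, 117, 75, 97]
t=2: [120, 61, 24, 124, 33, 133, 127, 124, 45, 52, 119, 122, 117, 47, 94, 137]
t=3: [46, 61, 122, 53, 25, 65, 59, 46, 37, 46, 41, 42, 35, 40, 122, 69]
t=4: [36, 69, 49, 49, 121, 74, 61, 46, 23, 34, 31, 27, 17, 27, 45, 75]
t=5: [28, 84, 40, 50, 44, 90, 65, 39, 123, 28, 22, 133, 118, 128, 38, 85]
t=6: [7, 104, 23, 46, 37, 120, 72, 28, 46, 15, 119, 67, 36, 52, 26, 110]
t=7: [94, 12, 126, 48, 24, 39, 85, 10, 38, 102, 45, 70, 29, 54, 131, 21]
t=8: [118, 103, 63, 48, 128, 42, 100, 114, 33, 9, 42, 74, 9, 51, 63, 116]
t=9: [36, 11, 67, 40, 51, 25, 9, 30, 18, 98, 38, 86, 100, 53, 64, 31]
t=10: [27, 110, 72, 35, 50, 127, 102, 8, 109, 117, 34, 98, 25, 59, 72, 16]
t=11: [129, 23, 89, 22, 50, 52, 13, 105, 34, 41, 30, 127, 124, 63, 78, 109]
t=12: [56, 115, 112, 126, 53, 57, 111, 16, 26, 29, 10, 51, 44, 71, 105, 18]
t=13: [64, 40, 27, 49, 52, 59, 25, 113, 121, 17, 99, 52, 39, 76, 14, 120]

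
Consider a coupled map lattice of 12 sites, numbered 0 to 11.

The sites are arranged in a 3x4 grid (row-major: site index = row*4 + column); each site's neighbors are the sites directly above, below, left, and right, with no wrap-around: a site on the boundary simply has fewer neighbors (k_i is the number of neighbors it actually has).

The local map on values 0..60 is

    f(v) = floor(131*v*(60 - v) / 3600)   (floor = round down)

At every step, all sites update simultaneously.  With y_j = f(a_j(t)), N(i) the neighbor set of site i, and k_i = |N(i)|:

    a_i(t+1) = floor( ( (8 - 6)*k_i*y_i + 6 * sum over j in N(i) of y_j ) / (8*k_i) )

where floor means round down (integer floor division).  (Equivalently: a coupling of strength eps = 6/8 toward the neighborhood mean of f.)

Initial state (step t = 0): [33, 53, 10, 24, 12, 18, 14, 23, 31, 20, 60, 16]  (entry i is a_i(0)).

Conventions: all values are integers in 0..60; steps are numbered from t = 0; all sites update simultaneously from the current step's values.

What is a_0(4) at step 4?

Answer: a_0(4) = 32

Derivation:
t=0: [33, 53, 10, 24, 12, 18, 14, 23, 31, 20, 60, 16]
t=1: [20, 22, 21, 25, 27, 22, 19, 27, 26, 22, 19, 17]
t=2: [30, 29, 29, 30, 30, 30, 29, 29, 31, 30, 28, 29]
t=3: [32, 32, 32, 32, 32, 32, 32, 32, 32, 32, 32, 32]
t=4: [32, 32, 32, 32, 32, 32, 32, 32, 32, 32, 32, 32]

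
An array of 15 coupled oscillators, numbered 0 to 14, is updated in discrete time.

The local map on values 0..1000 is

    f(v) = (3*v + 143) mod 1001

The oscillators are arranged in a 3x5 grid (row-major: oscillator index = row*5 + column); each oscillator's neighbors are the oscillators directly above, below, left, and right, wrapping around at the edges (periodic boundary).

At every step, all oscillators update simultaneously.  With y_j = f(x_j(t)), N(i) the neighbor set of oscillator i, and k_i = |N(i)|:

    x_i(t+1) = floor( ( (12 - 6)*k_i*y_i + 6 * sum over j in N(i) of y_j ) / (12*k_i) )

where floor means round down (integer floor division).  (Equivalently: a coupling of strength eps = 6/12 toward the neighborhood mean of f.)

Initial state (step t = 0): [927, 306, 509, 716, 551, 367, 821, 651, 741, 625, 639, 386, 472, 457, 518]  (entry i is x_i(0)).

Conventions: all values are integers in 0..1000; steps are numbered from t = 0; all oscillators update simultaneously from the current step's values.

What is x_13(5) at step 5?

Answer: x_13(5) = 424

Derivation:
t=0: [927, 306, 509, 716, 551, 367, 821, 651, 741, 625, 639, 386, 472, 457, 518]
t=1: [605, 341, 459, 437, 637, 321, 389, 321, 296, 270, 299, 310, 476, 494, 520]
t=2: [523, 314, 421, 379, 409, 334, 210, 231, 281, 587, 249, 171, 450, 531, 559]
t=3: [541, 360, 413, 451, 523, 481, 601, 750, 837, 741, 736, 607, 575, 689, 771]
t=4: [615, 492, 437, 491, 615, 595, 742, 551, 508, 482, 520, 779, 676, 412, 431]
t=5: [897, 594, 501, 618, 821, 794, 535, 604, 630, 670, 704, 471, 347, 424, 549]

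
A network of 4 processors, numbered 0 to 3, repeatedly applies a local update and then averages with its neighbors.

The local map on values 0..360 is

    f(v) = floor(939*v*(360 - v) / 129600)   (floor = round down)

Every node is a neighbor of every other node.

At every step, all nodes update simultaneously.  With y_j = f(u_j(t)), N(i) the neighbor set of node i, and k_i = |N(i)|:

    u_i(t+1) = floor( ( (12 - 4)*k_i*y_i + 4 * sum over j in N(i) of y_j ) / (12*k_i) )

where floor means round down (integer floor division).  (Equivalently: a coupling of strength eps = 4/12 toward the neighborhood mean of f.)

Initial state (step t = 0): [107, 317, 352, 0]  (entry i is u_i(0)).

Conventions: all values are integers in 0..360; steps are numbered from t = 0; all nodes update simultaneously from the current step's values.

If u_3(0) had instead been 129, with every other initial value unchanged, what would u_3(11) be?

Answer: u_3(11) = 222
Key observation: This trace re-runs the system from the modified initial state.

Derivation:
t=0: [107, 317, 352, 129]
t=1: [167, 113, 69, 178]
t=2: [219, 202, 171, 220]
t=3: [225, 229, 231, 225]
t=4: [219, 217, 216, 219]
t=5: [223, 223, 224, 223]
t=6: [220, 220, 220, 220]
t=7: [223, 223, 223, 223]
t=8: [221, 221, 221, 221]
t=9: [222, 222, 222, 222]
t=10: [221, 221, 221, 221]
t=11: [222, 222, 222, 222]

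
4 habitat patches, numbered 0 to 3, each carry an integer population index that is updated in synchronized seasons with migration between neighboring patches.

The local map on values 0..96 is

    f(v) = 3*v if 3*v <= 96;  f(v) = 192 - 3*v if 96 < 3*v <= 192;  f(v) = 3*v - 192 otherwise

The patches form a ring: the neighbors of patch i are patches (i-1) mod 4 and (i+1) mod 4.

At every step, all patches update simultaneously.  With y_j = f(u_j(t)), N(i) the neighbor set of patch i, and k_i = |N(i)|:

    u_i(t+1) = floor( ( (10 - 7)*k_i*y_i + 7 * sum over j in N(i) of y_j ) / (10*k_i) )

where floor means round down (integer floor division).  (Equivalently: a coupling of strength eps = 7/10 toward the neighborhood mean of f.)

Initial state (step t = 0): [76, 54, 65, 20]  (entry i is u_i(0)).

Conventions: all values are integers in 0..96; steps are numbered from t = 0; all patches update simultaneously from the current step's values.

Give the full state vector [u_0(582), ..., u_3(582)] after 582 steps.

Answer: [58, 67, 58, 67]
Key observation: The state at step 16, [39, 32, 39, 32], reappears at step 28: the system is in a cycle of period 12 from step 16 on.  Therefore the state at step 582 equals the state at step 16 + ((582 - 16) mod 12) = 18, which is [58, 67, 58, 67].

Derivation:
t=0: [76, 54, 65, 20]
t=1: [42, 22, 32, 31]
t=2: [75, 76, 84, 84]
t=3: [43, 43, 51, 50]
t=4: [55, 54, 48, 48]
t=5: [35, 35, 41, 40]
t=6: [81, 80, 76, 76]
t=7: [44, 44, 40, 41]
t=8: [63, 64, 66, 66]
t=9: [3, 3, 3, 4]
t=10: [10, 9, 10, 9]
t=11: [27, 29, 27, 29]
t=12: [85, 82, 85, 82]
t=13: [56, 60, 56, 60]
t=14: [15, 20, 15, 20]
t=15: [55, 49, 55, 49]
t=16: [39, 32, 39, 32]
t=17: [89, 81, 89, 81]
t=18: [58, 67, 58, 67]
t=19: [11, 15, 11, 15]
t=20: [41, 36, 41, 36]
t=21: [79, 73, 79, 73]
t=22: [32, 39, 32, 39]
t=23: [81, 89, 81, 89]
t=24: [67, 58, 67, 58]
t=25: [15, 11, 15, 11]
t=26: [36, 41, 36, 41]
t=27: [73, 79, 73, 79]
t=28: [39, 32, 39, 32]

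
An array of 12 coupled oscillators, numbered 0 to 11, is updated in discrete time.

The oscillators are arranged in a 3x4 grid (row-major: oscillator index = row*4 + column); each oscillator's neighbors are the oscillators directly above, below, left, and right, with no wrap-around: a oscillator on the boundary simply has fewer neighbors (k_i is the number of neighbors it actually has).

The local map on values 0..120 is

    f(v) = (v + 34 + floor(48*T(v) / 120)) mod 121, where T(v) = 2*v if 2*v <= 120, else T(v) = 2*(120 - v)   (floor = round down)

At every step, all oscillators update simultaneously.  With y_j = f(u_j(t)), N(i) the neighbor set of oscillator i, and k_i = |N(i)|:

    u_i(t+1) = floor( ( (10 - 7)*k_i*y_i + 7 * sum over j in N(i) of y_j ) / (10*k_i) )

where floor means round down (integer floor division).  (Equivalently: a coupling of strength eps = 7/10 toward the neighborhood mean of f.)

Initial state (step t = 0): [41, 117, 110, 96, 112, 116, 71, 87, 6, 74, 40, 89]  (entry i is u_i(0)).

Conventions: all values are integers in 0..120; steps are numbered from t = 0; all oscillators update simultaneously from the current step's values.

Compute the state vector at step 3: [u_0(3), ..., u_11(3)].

Simulating step by step:
t=0: [41, 117, 110, 96, 112, 116, 71, 87, 6, 74, 40, 89]
t=1: [54, 49, 28, 28, 52, 28, 41, 25, 32, 49, 48, 54]
t=2: [5, 41, 70, 82, 44, 45, 96, 70, 29, 69, 63, 72]
t=3: [89, 74, 44, 23, 90, 81, 40, 24, 73, 58, 23, 22]

Answer: [89, 74, 44, 23, 90, 81, 40, 24, 73, 58, 23, 22]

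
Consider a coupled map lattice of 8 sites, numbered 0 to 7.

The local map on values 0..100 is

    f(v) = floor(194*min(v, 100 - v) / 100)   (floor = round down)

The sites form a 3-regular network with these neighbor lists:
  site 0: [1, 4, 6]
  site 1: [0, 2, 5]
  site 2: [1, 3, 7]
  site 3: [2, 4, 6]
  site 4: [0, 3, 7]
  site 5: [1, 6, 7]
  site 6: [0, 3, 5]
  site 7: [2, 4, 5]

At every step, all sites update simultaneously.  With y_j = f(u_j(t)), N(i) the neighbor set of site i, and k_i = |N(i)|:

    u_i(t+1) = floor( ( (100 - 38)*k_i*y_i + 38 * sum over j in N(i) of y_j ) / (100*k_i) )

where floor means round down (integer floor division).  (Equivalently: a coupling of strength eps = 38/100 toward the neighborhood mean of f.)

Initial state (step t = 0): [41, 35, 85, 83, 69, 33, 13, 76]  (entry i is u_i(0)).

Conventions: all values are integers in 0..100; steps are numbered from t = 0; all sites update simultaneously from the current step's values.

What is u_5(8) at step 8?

Answer: u_5(8) = 80

Derivation:
t=0: [41, 35, 85, 83, 69, 33, 13, 76]
t=1: [68, 63, 36, 34, 57, 57, 37, 47]
t=2: [66, 71, 71, 68, 79, 80, 70, 86]
t=3: [59, 54, 53, 57, 44, 41, 56, 33]
t=4: [81, 86, 86, 84, 81, 79, 83, 71]
t=5: [34, 29, 31, 31, 37, 39, 33, 47]
t=6: [64, 60, 63, 61, 71, 73, 65, 82]
t=7: [68, 72, 67, 71, 57, 54, 66, 43]
t=8: [64, 60, 64, 61, 76, 80, 66, 81]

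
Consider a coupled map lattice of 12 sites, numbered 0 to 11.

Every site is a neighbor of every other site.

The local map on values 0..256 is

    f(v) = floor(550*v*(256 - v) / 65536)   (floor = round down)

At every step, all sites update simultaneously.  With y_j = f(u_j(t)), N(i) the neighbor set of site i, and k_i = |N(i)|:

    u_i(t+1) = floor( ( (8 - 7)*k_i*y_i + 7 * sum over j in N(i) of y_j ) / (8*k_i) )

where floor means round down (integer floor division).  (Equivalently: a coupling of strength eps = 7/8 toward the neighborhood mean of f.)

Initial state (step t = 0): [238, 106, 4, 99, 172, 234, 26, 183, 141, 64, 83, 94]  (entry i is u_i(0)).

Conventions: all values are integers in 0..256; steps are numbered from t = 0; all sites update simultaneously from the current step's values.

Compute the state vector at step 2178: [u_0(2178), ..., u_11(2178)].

Simulating step by step:
t=0: [238, 106, 4, 99, 172, 234, 26, 183, 141, 64, 83, 94]
t=1: [90, 94, 89, 94, 94, 90, 91, 94, 95, 93, 94, 94]
t=2: [126, 126, 126, 126, 126, 126, 126, 126, 126, 126, 126, 126]
t=3: [137, 137, 137, 137, 137, 137, 137, 137, 137, 137, 137, 137]
t=4: [136, 136, 136, 136, 136, 136, 136, 136, 136, 136, 136, 136]
t=5: [136, 136, 136, 136, 136, 136, 136, 136, 136, 136, 136, 136]

Answer: [136, 136, 136, 136, 136, 136, 136, 136, 136, 136, 136, 136]
Key observation: The state at step 4, [136, 136, 136, 136, 136, 136, 136, 136, 136, 136, 136, 136], reappears at step 5: the system is in a cycle of period 1 from step 4 on.  Therefore the state at step 2178 equals the state at step 4 + ((2178 - 4) mod 1) = 4, which is [136, 136, 136, 136, 136, 136, 136, 136, 136, 136, 136, 136].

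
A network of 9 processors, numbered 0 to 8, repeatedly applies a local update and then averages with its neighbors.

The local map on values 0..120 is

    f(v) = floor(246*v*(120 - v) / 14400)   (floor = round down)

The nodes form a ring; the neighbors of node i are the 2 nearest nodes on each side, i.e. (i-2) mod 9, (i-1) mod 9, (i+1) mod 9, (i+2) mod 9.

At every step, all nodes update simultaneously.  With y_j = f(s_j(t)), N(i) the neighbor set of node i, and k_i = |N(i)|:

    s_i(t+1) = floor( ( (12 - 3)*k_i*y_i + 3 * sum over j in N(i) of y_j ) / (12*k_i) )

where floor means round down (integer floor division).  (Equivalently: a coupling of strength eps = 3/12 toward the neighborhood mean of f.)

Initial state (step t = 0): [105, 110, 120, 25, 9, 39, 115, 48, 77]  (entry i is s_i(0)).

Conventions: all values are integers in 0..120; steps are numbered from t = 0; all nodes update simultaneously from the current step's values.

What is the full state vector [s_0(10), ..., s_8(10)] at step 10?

Simulating step by step:
t=0: [105, 110, 120, 25, 9, 39, 115, 48, 77]
t=1: [27, 21, 6, 35, 19, 47, 18, 53, 49]
t=2: [41, 36, 18, 46, 33, 54, 36, 56, 54]
t=3: [53, 51, 36, 55, 49, 58, 52, 59, 58]
t=4: [59, 59, 53, 60, 58, 60, 60, 60, 60]
t=5: [60, 60, 60, 60, 60, 61, 61, 61, 61]
t=6: [61, 61, 61, 61, 61, 61, 61, 61, 61]
t=7: [61, 61, 61, 61, 61, 61, 61, 61, 61]
t=8: [61, 61, 61, 61, 61, 61, 61, 61, 61]
t=9: [61, 61, 61, 61, 61, 61, 61, 61, 61]
t=10: [61, 61, 61, 61, 61, 61, 61, 61, 61]

Answer: [61, 61, 61, 61, 61, 61, 61, 61, 61]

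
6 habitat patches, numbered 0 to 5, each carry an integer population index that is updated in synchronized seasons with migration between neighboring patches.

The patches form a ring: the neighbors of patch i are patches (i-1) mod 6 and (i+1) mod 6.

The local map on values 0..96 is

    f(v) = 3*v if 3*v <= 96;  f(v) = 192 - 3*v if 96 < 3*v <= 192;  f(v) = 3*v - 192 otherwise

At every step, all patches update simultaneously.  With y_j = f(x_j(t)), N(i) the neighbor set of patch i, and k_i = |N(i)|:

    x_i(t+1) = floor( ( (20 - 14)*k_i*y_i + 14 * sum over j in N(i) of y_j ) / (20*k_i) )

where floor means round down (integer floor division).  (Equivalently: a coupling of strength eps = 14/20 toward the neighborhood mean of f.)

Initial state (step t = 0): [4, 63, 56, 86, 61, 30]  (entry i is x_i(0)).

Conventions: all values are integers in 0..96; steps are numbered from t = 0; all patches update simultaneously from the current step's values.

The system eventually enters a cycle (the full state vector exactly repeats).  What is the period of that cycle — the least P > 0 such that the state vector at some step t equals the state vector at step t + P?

Answer: 10
Key observation: The state at step 72, [55, 61, 55, 61, 55, 61], reappears at step 82 — and no state repeats earlier — so the cycle the system enters has period 10.

Derivation:
t=0: [4, 63, 56, 86, 61, 30]
t=1: [36, 13, 31, 31, 57, 34]
t=2: [70, 73, 74, 67, 70, 63]
t=3: [15, 24, 21, 19, 9, 13]
t=4: [52, 59, 64, 48, 41, 36]
t=5: [45, 17, 22, 38, 66, 61]
t=6: [38, 58, 64, 48, 32, 24]
t=7: [54, 32, 23, 48, 70, 82]
t=8: [61, 63, 71, 44, 41, 33]
t=9: [36, 11, 28, 49, 74, 55]
t=10: [46, 68, 52, 53, 34, 48]
t=11: [37, 35, 26, 54, 55, 64]
t=12: [54, 81, 64, 45, 18, 37]
t=13: [55, 25, 37, 36, 64, 53]
t=14: [45, 60, 79, 53, 40, 19]
t=15: [41, 39, 29, 50, 53, 62]
t=16: [49, 77, 67, 54, 26, 37]
t=17: [55, 30, 26, 39, 62, 67]
t=18: [42, 63, 81, 51, 31, 14]
t=19: [35, 41, 30, 62, 56, 68]
t=20: [54, 82, 53, 41, 13, 42]
t=21: [51, 38, 52, 45, 58, 43]
t=22: [61, 49, 58, 36, 47, 38]
t=23: [45, 22, 50, 49, 72, 44]
t=24: [61, 54, 51, 36, 43, 46]
t=25: [32, 25, 51, 60, 67, 41]
t=26: [79, 69, 42, 20, 31, 57]
t=27: [26, 43, 46, 73, 56, 54]
t=28: [55, 65, 47, 35, 27, 44]
t=29: [30, 28, 46, 72, 75, 55]
t=30: [65, 75, 54, 37, 27, 51]
t=31: [26, 21, 48, 63, 66, 41]
t=32: [69, 63, 37, 19, 27, 50]
t=33: [20, 34, 45, 73, 58, 46]
t=34: [68, 67, 58, 34, 33, 43]
t=35: [28, 13, 40, 65, 81, 55]
t=36: [48, 66, 36, 43, 25, 55]
t=37: [25, 48, 49, 74, 54, 51]
t=38: [52, 56, 40, 35, 33, 48]
t=39: [36, 45, 60, 83, 75, 59]
t=40: [50, 50, 43, 32, 35, 45]
t=41: [47, 49, 67, 81, 79, 62]
t=42: [33, 34, 36, 34, 33, 35]
t=43: [89, 88, 88, 88, 89, 91]
t=44: [76, 73, 72, 73, 76, 76]
t=45: [32, 29, 26, 29, 32, 36]
t=46: [88, 87, 84, 87, 88, 92]
t=47: [75, 66, 66, 66, 75, 75]
t=48: [23, 15, 6, 15, 23, 33]
t=49: [69, 43, 36, 43, 69, 76]
t=50: [39, 53, 69, 53, 39, 21]
t=51: [56, 41, 27, 41, 56, 71]
t=52: [38, 57, 72, 57, 38, 23]
t=53: [54, 42, 21, 42, 54, 75]
t=54: [43, 52, 65, 52, 43, 30]
t=55: [63, 33, 26, 33, 63, 71]
t=56: [40, 56, 88, 56, 40, 8]
t=57: [38, 57, 38, 57, 38, 57]
t=58: [38, 60, 38, 60, 38, 60]
t=59: [31, 58, 31, 58, 31, 58]
t=60: [40, 70, 40, 70, 40, 70]
t=61: [34, 55, 34, 55, 34, 55]
t=62: [45, 71, 45, 71, 45, 71]
t=63: [31, 46, 31, 46, 31, 46]
t=64: [65, 81, 65, 81, 65, 81]
t=65: [36, 17, 36, 17, 36, 17]
t=66: [60, 74, 60, 74, 60, 74]
t=67: [24, 17, 24, 17, 24, 17]
t=68: [57, 65, 57, 65, 57, 65]
t=69: [8, 15, 8, 15, 8, 15]
t=70: [38, 30, 38, 30, 38, 30]
t=71: [86, 81, 86, 81, 86, 81]
t=72: [55, 61, 55, 61, 55, 61]
t=73: [14, 21, 14, 21, 14, 21]
t=74: [56, 48, 56, 48, 56, 48]
t=75: [40, 31, 40, 31, 40, 31]
t=76: [86, 78, 86, 78, 86, 78]
t=77: [49, 58, 49, 58, 49, 58]
t=78: [26, 36, 26, 36, 26, 36]
t=79: [82, 79, 82, 79, 82, 79]
t=80: [47, 51, 47, 51, 47, 51]
t=81: [42, 47, 42, 47, 42, 47]
t=82: [55, 61, 55, 61, 55, 61]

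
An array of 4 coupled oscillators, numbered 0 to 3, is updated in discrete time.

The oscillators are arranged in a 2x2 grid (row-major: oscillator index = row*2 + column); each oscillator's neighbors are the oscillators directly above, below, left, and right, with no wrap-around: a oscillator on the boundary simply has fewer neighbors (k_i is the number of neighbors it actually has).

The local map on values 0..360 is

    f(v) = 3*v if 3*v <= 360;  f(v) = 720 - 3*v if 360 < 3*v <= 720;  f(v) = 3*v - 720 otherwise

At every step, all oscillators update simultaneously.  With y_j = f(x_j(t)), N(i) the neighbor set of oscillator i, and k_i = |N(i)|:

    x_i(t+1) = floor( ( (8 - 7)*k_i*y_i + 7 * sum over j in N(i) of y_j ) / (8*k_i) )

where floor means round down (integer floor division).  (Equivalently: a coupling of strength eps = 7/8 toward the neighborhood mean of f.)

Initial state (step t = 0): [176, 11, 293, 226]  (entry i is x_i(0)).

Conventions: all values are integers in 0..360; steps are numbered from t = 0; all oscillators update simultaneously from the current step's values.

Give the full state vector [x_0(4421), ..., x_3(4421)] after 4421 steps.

Answer: [135, 135, 135, 135]
Key observation: The state at step 7, [225, 225, 225, 225], reappears at step 11: the system is in a cycle of period 4 from step 7 on.  Therefore the state at step 4421 equals the state at step 7 + ((4421 - 7) mod 4) = 9, which is [135, 135, 135, 135].

Derivation:
t=0: [176, 11, 293, 226]
t=1: [108, 106, 122, 89]
t=2: [334, 298, 302, 327]
t=3: [192, 259, 260, 190]
t=4: [69, 135, 136, 69]
t=5: [300, 220, 220, 300]
t=6: [75, 165, 165, 75]
t=7: [225, 225, 225, 225]
t=8: [45, 45, 45, 45]
t=9: [135, 135, 135, 135]
t=10: [315, 315, 315, 315]
t=11: [225, 225, 225, 225]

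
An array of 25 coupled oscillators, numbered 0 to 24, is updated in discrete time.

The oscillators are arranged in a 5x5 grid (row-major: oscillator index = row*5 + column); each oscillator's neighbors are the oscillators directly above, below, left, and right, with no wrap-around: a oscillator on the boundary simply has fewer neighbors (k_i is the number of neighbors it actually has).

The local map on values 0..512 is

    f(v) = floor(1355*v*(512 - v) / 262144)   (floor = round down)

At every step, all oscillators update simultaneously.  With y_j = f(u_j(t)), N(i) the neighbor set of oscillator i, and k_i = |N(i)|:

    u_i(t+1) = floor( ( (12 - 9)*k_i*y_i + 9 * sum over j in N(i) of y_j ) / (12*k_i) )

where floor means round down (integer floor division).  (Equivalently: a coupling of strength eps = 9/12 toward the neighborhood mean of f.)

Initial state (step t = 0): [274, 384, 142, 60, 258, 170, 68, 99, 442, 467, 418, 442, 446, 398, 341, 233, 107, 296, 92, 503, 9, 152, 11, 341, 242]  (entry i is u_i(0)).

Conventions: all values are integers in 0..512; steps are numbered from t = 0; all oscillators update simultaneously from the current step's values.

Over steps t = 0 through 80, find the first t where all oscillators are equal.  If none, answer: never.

Simulating step by step:
t=0: [274, 384, 142, 60, 258, 170, 68, 99, 442, 467, 418, 442, 446, 398, 341, 233, 107, 296, 92, 503, 9, 152, 11, 341, 242]  (not all equal)
t=1: [292, 254, 219, 227, 177, 249, 212, 191, 169, 226, 249, 177, 213, 210, 166, 196, 263, 195, 216, 215, 237, 139, 235, 216, 205]  (not all equal)
t=2: [336, 332, 329, 317, 327, 334, 325, 320, 320, 308, 325, 326, 320, 316, 321, 333, 311, 329, 327, 320, 304, 319, 313, 330, 328]  (not all equal)
t=3: [306, 309, 313, 314, 319, 310, 311, 315, 319, 317, 310, 316, 315, 316, 319, 317, 315, 316, 313, 314, 316, 322, 315, 313, 312]  (not all equal)
t=4: [323, 323, 321, 319, 319, 323, 322, 320, 319, 318, 321, 321, 320, 319, 319, 320, 319, 320, 320, 320, 318, 319, 319, 321, 321]  (not all equal)
t=5: [315, 315, 316, 317, 318, 315, 315, 316, 317, 318, 316, 316, 317, 317, 317, 317, 317, 317, 317, 317, 317, 318, 317, 316, 316]  (not all equal)
t=6: [320, 320, 319, 319, 318, 320, 320, 319, 319, 318, 319, 319, 319, 319, 318, 319, 319, 319, 319, 319, 318, 318, 319, 319, 319]  (not all equal)
t=7: [317, 317, 317, 318, 318, 317, 317, 317, 318, 318, 317, 317, 318, 318, 318, 318, 318, 318, 318, 318, 318, 318, 318, 318, 318]  (not all equal)
t=8: [319, 319, 318, 318, 318, 319, 319, 318, 318, 318, 318, 318, 318, 318, 318, 318, 318, 318, 318, 318, 318, 318, 318, 318, 318]  (not all equal)
t=9: [318, 318, 318, 318, 318, 318, 318, 318, 318, 318, 318, 318, 318, 318, 318, 318, 318, 318, 318, 318, 318, 318, 318, 318, 318]  (all equal)

Answer: 9
Key observation: Synchronization is absorbing here: once all oscillators are equal they stay equal, and step 9 is the first all-equal step.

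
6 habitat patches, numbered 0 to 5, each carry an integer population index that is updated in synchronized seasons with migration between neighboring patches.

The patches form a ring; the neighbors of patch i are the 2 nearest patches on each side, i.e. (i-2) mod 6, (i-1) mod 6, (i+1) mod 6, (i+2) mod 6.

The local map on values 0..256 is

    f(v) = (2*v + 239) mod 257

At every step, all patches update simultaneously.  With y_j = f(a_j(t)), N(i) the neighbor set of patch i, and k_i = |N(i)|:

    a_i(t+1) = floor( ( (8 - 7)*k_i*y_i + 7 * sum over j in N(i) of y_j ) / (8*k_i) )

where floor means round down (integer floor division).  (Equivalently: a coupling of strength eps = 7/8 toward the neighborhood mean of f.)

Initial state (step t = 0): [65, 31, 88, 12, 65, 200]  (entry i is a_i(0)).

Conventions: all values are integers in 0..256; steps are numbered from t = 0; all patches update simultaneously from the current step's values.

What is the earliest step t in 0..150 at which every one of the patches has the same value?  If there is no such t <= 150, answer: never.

Simulating step by step:
t=0: [65, 31, 88, 12, 65, 200]  (not all equal)
t=1: [110, 93, 79, 96, 101, 75]  (not all equal)
t=2: [161, 162, 176, 158, 164, 175]  (not all equal)
t=3: [61, 58, 51, 60, 59, 50]  (not all equal)
t=4: [92, 93, 98, 92, 93, 98]  (not all equal)
t=5: [172, 171, 168, 172, 171, 168]  (not all equal)
t=6: [64, 65, 67, 64, 65, 67]  (not all equal)
t=7: [113, 112, 111, 113, 112, 111]  (not all equal)
t=8: [205, 206, 206, 205, 206, 206]  (not all equal)
t=9: [136, 136, 136, 136, 136, 136]  (all equal)

Answer: 9
Key observation: Synchronization is absorbing here: once all patches are equal they stay equal, and step 9 is the first all-equal step.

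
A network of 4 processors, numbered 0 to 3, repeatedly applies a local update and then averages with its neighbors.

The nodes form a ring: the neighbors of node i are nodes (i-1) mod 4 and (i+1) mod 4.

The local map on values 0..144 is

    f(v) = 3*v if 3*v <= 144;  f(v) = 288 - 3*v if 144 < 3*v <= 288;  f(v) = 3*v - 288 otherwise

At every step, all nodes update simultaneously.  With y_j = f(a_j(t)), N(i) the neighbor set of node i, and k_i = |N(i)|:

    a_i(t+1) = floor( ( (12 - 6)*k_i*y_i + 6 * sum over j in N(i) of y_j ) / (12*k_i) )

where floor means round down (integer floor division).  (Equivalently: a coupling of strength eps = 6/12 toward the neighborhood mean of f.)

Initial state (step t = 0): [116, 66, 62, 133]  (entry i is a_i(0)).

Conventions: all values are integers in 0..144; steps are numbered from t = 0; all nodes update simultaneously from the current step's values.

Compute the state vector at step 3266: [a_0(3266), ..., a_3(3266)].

Simulating step by step:
t=0: [116, 66, 62, 133]
t=1: [80, 85, 101, 96]
t=2: [32, 32, 15, 15]
t=3: [83, 83, 57, 57]
t=4: [58, 58, 97, 97]
t=5: [86, 86, 30, 30]
t=6: [45, 45, 75, 75]
t=7: [117, 117, 81, 81]
t=8: [58, 58, 49, 49]
t=9: [120, 120, 134, 134]
t=10: [82, 82, 103, 103]
t=11: [36, 36, 26, 26]
t=12: [100, 100, 85, 85]
t=13: [17, 17, 27, 27]
t=14: [58, 58, 73, 73]
t=15: [102, 102, 80, 80]
t=16: [25, 25, 40, 40]
t=17: [86, 86, 108, 108]
t=18: [31, 31, 34, 34]
t=19: [95, 95, 99, 99]
t=20: [4, 4, 7, 7]
t=21: [14, 14, 18, 18]
t=22: [45, 45, 51, 51]
t=23: [135, 135, 135, 135]
t=24: [117, 117, 117, 117]
t=25: [63, 63, 63, 63]
t=26: [99, 99, 99, 99]
t=27: [9, 9, 9, 9]
t=28: [27, 27, 27, 27]
t=29: [81, 81, 81, 81]
t=30: [45, 45, 45, 45]
t=31: [135, 135, 135, 135]

Answer: [99, 99, 99, 99]
Key observation: The state at step 23, [135, 135, 135, 135], reappears at step 31: the system is in a cycle of period 8 from step 23 on.  Therefore the state at step 3266 equals the state at step 23 + ((3266 - 23) mod 8) = 26, which is [99, 99, 99, 99].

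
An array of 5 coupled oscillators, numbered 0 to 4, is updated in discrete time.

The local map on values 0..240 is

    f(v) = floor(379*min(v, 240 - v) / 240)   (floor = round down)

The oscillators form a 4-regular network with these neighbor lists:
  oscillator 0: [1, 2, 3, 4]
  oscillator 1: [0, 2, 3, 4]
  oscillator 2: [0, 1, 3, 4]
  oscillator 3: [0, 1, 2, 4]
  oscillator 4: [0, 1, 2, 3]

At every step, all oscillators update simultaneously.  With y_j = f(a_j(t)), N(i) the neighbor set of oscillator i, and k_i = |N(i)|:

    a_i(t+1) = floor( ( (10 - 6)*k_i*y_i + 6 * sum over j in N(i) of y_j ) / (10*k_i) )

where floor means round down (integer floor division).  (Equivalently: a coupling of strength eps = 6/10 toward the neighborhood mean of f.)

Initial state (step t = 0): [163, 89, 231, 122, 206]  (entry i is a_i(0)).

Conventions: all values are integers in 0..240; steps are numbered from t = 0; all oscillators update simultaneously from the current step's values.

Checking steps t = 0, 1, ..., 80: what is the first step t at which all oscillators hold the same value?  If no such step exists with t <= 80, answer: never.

Simulating step by step:
t=0: [163, 89, 231, 122, 206]  (not all equal)
t=1: [107, 112, 80, 123, 90]  (not all equal)
t=2: [161, 163, 150, 165, 154]  (not all equal)
t=3: [127, 126, 131, 125, 129]  (not all equal)
t=4: [177, 177, 175, 178, 176]  (not all equal)
t=5: [99, 99, 100, 98, 99]  (not all equal)
t=6: [155, 155, 156, 155, 155]  (not all equal)
t=7: [133, 133, 133, 133, 133]  (all equal)

Answer: 7
Key observation: Synchronization is absorbing here: once all oscillators are equal they stay equal, and step 7 is the first all-equal step.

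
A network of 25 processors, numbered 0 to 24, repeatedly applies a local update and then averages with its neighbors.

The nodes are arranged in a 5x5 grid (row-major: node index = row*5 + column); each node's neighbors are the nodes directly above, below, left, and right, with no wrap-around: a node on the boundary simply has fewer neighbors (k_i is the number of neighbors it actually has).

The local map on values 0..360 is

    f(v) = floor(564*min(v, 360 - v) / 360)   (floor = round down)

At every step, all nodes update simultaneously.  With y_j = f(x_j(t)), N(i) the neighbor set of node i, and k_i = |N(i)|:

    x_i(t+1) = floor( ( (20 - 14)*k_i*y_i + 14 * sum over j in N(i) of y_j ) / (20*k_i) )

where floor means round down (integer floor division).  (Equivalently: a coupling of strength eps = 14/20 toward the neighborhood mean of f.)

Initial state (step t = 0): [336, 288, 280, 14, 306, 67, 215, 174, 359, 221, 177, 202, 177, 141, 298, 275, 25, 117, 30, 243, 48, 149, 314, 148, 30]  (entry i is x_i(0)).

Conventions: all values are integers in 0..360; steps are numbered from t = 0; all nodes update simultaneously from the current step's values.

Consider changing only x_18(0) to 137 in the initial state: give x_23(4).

Answer: x_23(4) = 264
Key observation: This trace re-runs the system from the modified initial state.

Derivation:
t=0: [336, 288, 280, 14, 306, 67, 215, 174, 359, 221, 177, 202, 177, 141, 298, 275, 25, 117, 137, 243, 48, 149, 314, 148, 30]
t=1: [86, 124, 132, 55, 108, 157, 196, 191, 128, 107, 196, 217, 244, 169, 173, 131, 151, 160, 207, 138, 150, 113, 172, 147, 159]
t=2: [193, 197, 188, 159, 139, 224, 239, 226, 196, 199, 234, 229, 229, 235, 232, 231, 220, 236, 239, 241, 204, 225, 234, 245, 230]
t=3: [242, 244, 247, 247, 240, 214, 211, 223, 235, 232, 203, 203, 202, 207, 207, 214, 207, 199, 188, 193, 217, 217, 195, 191, 189]
t=4: [198, 192, 186, 183, 188, 222, 221, 213, 203, 205, 237, 242, 240, 237, 235, 233, 237, 252, 258, 259, 225, 235, 250, 264, 263]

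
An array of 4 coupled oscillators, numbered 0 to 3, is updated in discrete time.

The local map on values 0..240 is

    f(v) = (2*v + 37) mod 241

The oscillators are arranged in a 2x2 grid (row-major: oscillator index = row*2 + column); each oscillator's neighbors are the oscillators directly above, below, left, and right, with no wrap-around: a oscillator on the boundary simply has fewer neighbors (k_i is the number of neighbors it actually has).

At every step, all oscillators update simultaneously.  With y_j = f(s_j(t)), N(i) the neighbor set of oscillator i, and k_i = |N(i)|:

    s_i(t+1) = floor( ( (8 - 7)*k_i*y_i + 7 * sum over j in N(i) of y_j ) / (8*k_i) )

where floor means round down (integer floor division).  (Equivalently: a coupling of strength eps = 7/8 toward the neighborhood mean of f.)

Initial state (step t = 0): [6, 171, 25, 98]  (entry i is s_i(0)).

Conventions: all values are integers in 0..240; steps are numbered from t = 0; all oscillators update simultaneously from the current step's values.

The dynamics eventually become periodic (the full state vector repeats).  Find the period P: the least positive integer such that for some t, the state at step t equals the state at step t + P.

Answer: 24
Key observation: The state at step 32, [190, 190, 190, 190], reappears at step 56 — and no state repeats earlier — so the cycle the system enters has period 24.

Derivation:
t=0: [6, 171, 25, 98]
t=1: [104, 140, 134, 127]
t=2: [61, 33, 31, 67]
t=3: [108, 157, 156, 109]
t=4: [96, 25, 24, 97]
t=5: [103, 212, 211, 104]
t=6: [191, 30, 29, 192]
t=7: [106, 168, 168, 106]
t=8: [116, 23, 23, 116]
t=9: [76, 34, 34, 76]
t=10: [115, 178, 178, 115]
t=11: [136, 41, 41, 136]
t=12: [112, 74, 74, 112]
t=13: [164, 40, 40, 164]
t=14: [117, 123, 123, 117]
t=15: [40, 31, 31, 40]
t=16: [101, 114, 114, 101]
t=17: [50, 212, 212, 50]
t=18: [209, 147, 147, 209]
t=19: [105, 198, 198, 105]
t=20: [168, 29, 29, 168]
t=21: [99, 127, 127, 99]
t=22: [73, 211, 211, 73]
t=23: [213, 187, 187, 213]
t=24: [176, 215, 215, 176]
t=25: [216, 157, 157, 216]
t=26: [124, 213, 213, 124]
t=27: [199, 66, 66, 199]
t=28: [172, 190, 190, 172]
t=29: [171, 144, 144, 171]
t=30: [90, 131, 131, 90]
t=31: [77, 197, 197, 77]
t=32: [190, 190, 190, 190]
t=33: [176, 176, 176, 176]
t=34: [148, 148, 148, 148]
t=35: [92, 92, 92, 92]
t=36: [221, 221, 221, 221]
t=37: [238, 238, 238, 238]
t=38: [31, 31, 31, 31]
t=39: [99, 99, 99, 99]
t=40: [235, 235, 235, 235]
t=41: [25, 25, 25, 25]
t=42: [87, 87, 87, 87]
t=43: [211, 211, 211, 211]
t=44: [218, 218, 218, 218]
t=45: [232, 232, 232, 232]
t=46: [19, 19, 19, 19]
t=47: [75, 75, 75, 75]
t=48: [187, 187, 187, 187]
t=49: [170, 170, 170, 170]
t=50: [136, 136, 136, 136]
t=51: [68, 68, 68, 68]
t=52: [173, 173, 173, 173]
t=53: [142, 142, 142, 142]
t=54: [80, 80, 80, 80]
t=55: [197, 197, 197, 197]
t=56: [190, 190, 190, 190]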